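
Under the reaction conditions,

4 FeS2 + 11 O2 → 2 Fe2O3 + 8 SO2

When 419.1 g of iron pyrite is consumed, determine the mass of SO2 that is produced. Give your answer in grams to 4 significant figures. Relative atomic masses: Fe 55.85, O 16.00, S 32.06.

M(FeS2) = 55.85 + 2(32.06) = 119.97 g/mol.
M(SO2) = 32.06 + 2(16.00) = 64.06 g/mol.
n(FeS2) = 419.10 g / 119.97 g/mol = 3.4934 mol.
From the equation the FeS2:SO2 mole ratio is 4:8, so n(SO2) = 3.4934 × 8/4 = 6.9867 mol.
Mass of SO2 = 6.9867 mol × 64.06 g/mol = 447.57 g.

447.6 g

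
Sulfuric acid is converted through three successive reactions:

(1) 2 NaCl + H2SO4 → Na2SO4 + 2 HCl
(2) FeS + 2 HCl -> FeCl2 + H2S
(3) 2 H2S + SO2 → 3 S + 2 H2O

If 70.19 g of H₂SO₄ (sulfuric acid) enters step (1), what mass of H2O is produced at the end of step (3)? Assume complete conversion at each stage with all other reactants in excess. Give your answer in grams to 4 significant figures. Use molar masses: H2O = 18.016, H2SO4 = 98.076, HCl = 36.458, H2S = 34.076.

n(H2SO4) = 70.19 / 98.076 = 0.71567 mol.
Reaction (1): H2SO4→HCl ratio 1:2 ⇒ n(HCl) = 1.4313 mol.
Reaction (2): HCl→H2S ratio 2:1 ⇒ n(H2S) = 0.71567 mol.
Reaction (3): H2S→H2O ratio 2:2 ⇒ n(H2O) = 0.71567 mol.
Mass of H2O = 0.71567 × 18.016 = 12.894 g.

12.89 g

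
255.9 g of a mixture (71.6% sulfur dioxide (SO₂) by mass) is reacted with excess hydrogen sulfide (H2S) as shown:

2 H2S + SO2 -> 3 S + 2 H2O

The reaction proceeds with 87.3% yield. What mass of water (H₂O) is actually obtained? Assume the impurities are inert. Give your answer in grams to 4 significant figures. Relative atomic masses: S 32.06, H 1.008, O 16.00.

Pure SO2 available = 255.9 g × 0.716 = 183.22 g.
M(SO2) = 32.06 + 2(16.00) = 64.06 g/mol.
M(H2O) = 2(1.008) + 16.00 = 18.016 g/mol.
n(SO2) = 183.22 g / 64.06 g/mol = 2.8602 mol.
From the equation the SO2:H2O mole ratio is 1:2, so n(H2O) = 2.8602 × 2/1 = 5.7204 mol.
Mass of H2O = 5.7204 mol × 18.016 g/mol = 103.06 g.
Actual mass collected = 103.06 g × 0.873 = 89.970 g.

89.97 g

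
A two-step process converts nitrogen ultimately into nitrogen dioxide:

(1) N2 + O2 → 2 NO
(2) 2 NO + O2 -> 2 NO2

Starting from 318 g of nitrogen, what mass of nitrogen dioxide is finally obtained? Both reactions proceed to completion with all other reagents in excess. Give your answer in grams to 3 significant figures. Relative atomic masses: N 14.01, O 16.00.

1040 g

M(N2) = 2(14.01) = 28.02 g/mol.
M(NO2) = 14.01 + 2(16.00) = 46.01 g/mol.
n(N2) = 318.0 / 28.02 = 11.35 mol.
Step 1 gives a 1:2 ratio of N2 to NO, so n(NO) = 22.70 mol.
In step 2 the NO:NO2 ratio is 2:2, so n(NO2) = 22.70 mol.
Mass of NO2 = 22.70 × 46.01 = 1044 g.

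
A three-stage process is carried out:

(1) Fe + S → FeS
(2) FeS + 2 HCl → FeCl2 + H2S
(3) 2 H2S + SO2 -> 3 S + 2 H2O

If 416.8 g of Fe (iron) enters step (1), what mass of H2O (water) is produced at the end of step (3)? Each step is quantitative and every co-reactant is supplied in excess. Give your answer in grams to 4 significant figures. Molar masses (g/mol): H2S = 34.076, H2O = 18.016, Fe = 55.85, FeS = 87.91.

134.5 g

n(Fe) = 416.8 / 55.85 = 7.4628 mol.
Reaction (1): Fe→FeS ratio 1:1 ⇒ n(FeS) = 7.4628 mol.
Reaction (2): FeS→H2S ratio 1:1 ⇒ n(H2S) = 7.4628 mol.
Reaction (3): H2S→H2O ratio 2:2 ⇒ n(H2O) = 7.4628 mol.
Mass of H2O = 7.4628 × 18.016 = 134.45 g.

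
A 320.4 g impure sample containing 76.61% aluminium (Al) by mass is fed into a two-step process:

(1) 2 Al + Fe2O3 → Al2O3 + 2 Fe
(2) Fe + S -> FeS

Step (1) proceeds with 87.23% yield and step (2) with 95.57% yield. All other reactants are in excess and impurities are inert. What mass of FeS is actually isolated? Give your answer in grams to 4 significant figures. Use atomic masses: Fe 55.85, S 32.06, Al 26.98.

Pure Al = 320.4 × 0.7661 = 245.46 g.
M(Al) = 26.98 g/mol.
M(FeS) = 55.85 + 32.06 = 87.91 g/mol.
n(Al) = 245.46 / 26.98 = 9.0978 mol.
Step 1 (Al:Fe = 2:2): theoretical n(Fe) = 9.0978 mol; at 87.23% yield, n(Fe) = 7.9360 mol.
Step 2 (Fe:FeS = 1:1): theoretical n(FeS) = 7.9360 mol, so theoretical mass = 7.9360 × 87.91 = 697.65 g.
At 95.57% yield, actual mass of FeS = 697.65 × 0.9557 = 666.75 g.

666.7 g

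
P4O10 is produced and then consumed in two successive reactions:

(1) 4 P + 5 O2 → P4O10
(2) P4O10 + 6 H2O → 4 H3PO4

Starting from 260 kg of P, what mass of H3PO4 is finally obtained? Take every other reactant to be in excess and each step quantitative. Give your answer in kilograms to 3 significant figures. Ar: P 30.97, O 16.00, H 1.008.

M(P) = 30.97 g/mol.
M(H3PO4) = 3(1.008) + 30.97 + 4(16.00) = 97.994 g/mol.
260 kg = 260000 g.
n(P) = 260000 / 30.97 = 8395 mol.
Step 1 gives a 4:1 ratio of P to P4O10, so n(P4O10) = 2099 mol.
In step 2 the P4O10:H3PO4 ratio is 1:4, so n(H3PO4) = 8395 mol.
Mass of H3PO4 = 8395 × 97.994 = 822700 g = 823 kg.

823 kg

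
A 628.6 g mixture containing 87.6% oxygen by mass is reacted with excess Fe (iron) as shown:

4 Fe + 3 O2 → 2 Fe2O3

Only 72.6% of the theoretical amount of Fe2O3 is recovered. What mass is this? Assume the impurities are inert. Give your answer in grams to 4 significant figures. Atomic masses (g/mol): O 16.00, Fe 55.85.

1330 g

Pure O2 available = 628.6 g × 0.876 = 550.65 g.
M(O2) = 2(16.00) = 32.00 g/mol.
M(Fe2O3) = 2(55.85) + 3(16.00) = 159.70 g/mol.
n(O2) = 550.65 g / 32.00 g/mol = 17.208 mol.
From the equation the O2:Fe2O3 mole ratio is 3:2, so n(Fe2O3) = 17.208 × 2/3 = 11.472 mol.
Mass of Fe2O3 = 11.472 mol × 159.70 g/mol = 1832.1 g.
Actual mass collected = 1832.1 g × 0.726 = 1330.1 g.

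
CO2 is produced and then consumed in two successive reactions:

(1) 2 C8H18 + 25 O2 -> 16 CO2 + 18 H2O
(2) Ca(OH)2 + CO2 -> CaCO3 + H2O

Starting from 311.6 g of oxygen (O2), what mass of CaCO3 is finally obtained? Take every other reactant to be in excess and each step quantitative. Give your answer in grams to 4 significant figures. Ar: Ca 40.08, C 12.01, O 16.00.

623.8 g

M(O2) = 2(16.00) = 32.00 g/mol.
M(CaCO3) = 40.08 + 12.01 + 3(16.00) = 100.09 g/mol.
n(O2) = 311.60 / 32.00 = 9.7375 mol.
Step 1 gives a 25:16 ratio of O2 to CO2, so n(CO2) = 6.2320 mol.
In step 2 the CO2:CaCO3 ratio is 1:1, so n(CaCO3) = 6.2320 mol.
Mass of CaCO3 = 6.2320 × 100.09 = 623.76 g.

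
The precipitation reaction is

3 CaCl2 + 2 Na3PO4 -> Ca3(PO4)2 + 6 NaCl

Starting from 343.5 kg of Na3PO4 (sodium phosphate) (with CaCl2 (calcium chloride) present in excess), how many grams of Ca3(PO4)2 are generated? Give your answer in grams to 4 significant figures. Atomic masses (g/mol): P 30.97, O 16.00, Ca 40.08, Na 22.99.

325000 g

M(Na3PO4) = 3(22.99) + 30.97 + 4(16.00) = 163.94 g/mol.
M(Ca3(PO4)2) = 3(40.08) + 2(30.97) + 8(16.00) = 310.18 g/mol.
Convert: 343.5 kg = 343500 g.
n(Na3PO4) = 343500 g / 163.94 g/mol = 2095.3 mol.
From the equation the Na3PO4:Ca3(PO4)2 mole ratio is 2:1, so n(Ca3(PO4)2) = 2095.3 × 1/2 = 1047.6 mol.
Mass of Ca3(PO4)2 = 1047.6 mol × 310.18 g/mol = 324960 g.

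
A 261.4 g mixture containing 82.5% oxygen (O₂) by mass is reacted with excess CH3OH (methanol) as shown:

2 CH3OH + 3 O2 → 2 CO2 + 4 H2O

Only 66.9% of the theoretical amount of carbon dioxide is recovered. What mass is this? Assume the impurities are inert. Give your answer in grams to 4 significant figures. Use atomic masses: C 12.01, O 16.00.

Pure O2 available = 261.4 g × 0.825 = 215.65 g.
M(O2) = 2(16.00) = 32.00 g/mol.
M(CO2) = 12.01 + 2(16.00) = 44.01 g/mol.
n(O2) = 215.65 g / 32.00 g/mol = 6.7392 mol.
From the equation the O2:CO2 mole ratio is 3:2, so n(CO2) = 6.7392 × 2/3 = 4.4928 mol.
Mass of CO2 = 4.4928 mol × 44.01 g/mol = 197.73 g.
Actual mass collected = 197.73 g × 0.669 = 132.28 g.

132.3 g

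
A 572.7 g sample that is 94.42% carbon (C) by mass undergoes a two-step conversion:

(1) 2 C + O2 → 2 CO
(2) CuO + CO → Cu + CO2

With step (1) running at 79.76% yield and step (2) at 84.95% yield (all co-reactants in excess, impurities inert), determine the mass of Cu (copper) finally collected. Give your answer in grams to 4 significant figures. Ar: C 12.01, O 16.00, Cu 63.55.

Pure C = 572.7 × 0.9442 = 540.74 g.
M(C) = 12.01 g/mol.
M(Cu) = 63.55 g/mol.
n(C) = 540.74 / 12.01 = 45.024 mol.
Step 1 (C:CO = 2:2): theoretical n(CO) = 45.024 mol; at 79.76% yield, n(CO) = 35.911 mol.
Step 2 (CO:Cu = 1:1): theoretical n(Cu) = 35.911 mol, so theoretical mass = 35.911 × 63.55 = 2282.2 g.
At 84.95% yield, actual mass of Cu = 2282.2 × 0.8495 = 1938.7 g.

1939 g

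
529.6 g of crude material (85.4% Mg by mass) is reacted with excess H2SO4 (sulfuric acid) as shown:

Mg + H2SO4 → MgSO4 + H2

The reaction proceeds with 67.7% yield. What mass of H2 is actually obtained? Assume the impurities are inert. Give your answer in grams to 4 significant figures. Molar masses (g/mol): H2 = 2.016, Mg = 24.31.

Pure Mg available = 529.6 g × 0.854 = 452.28 g.
n(Mg) = 452.28 g / 24.31 g/mol = 18.605 mol.
From the equation the Mg:H2 mole ratio is 1:1, so n(H2) = 18.605 × 1/1 = 18.605 mol.
Mass of H2 = 18.605 mol × 2.016 g/mol = 37.507 g.
Actual mass collected = 37.507 g × 0.677 = 25.392 g.

25.39 g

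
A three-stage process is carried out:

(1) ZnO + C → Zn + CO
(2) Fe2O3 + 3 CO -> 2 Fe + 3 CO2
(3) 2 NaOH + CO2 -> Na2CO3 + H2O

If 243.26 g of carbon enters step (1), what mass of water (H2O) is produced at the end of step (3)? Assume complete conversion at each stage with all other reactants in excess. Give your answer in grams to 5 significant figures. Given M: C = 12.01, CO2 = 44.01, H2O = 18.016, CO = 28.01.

n(C) = 243.26 / 12.01 = 20.2548 mol.
Reaction (1): C→CO ratio 1:1 ⇒ n(CO) = 20.2548 mol.
Reaction (2): CO→CO2 ratio 3:3 ⇒ n(CO2) = 20.2548 mol.
Reaction (3): CO2→H2O ratio 1:1 ⇒ n(H2O) = 20.2548 mol.
Mass of H2O = 20.2548 × 18.016 = 364.910 g.

364.91 g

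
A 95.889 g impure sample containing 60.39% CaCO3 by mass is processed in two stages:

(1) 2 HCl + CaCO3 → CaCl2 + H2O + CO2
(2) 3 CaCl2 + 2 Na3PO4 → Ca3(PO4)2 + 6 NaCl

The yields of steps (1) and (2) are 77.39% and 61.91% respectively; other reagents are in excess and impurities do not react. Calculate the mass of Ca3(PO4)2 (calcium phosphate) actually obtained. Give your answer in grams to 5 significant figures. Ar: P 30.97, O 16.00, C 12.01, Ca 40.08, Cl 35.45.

Pure CaCO3 = 95.889 × 0.6039 = 57.9074 g.
M(CaCO3) = 40.08 + 12.01 + 3(16.00) = 100.09 g/mol.
M(Ca3(PO4)2) = 3(40.08) + 2(30.97) + 8(16.00) = 310.18 g/mol.
n(CaCO3) = 57.9074 / 100.09 = 0.578553 mol.
Step 1 (CaCO3:CaCl2 = 1:1): theoretical n(CaCl2) = 0.578553 mol; at 77.39% yield, n(CaCl2) = 0.447742 mol.
Step 2 (CaCl2:Ca3(PO4)2 = 3:1): theoretical n(Ca3(PO4)2) = 0.149247 mol, so theoretical mass = 0.149247 × 310.18 = 46.2936 g.
At 61.91% yield, actual mass of Ca3(PO4)2 = 46.2936 × 0.6191 = 28.6603 g.

28.660 g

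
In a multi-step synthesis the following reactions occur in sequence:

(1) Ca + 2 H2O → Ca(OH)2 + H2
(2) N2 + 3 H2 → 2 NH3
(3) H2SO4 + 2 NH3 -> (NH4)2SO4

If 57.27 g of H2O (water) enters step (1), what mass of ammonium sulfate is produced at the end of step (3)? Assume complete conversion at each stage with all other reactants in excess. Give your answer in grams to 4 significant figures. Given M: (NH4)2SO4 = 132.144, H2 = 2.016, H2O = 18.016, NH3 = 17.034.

n(H2O) = 57.27 / 18.016 = 3.1788 mol.
Reaction (1): H2O→H2 ratio 2:1 ⇒ n(H2) = 1.5894 mol.
Reaction (2): H2→NH3 ratio 3:2 ⇒ n(NH3) = 1.0596 mol.
Reaction (3): NH3→(NH4)2SO4 ratio 2:1 ⇒ n((NH4)2SO4) = 0.52981 mol.
Mass of (NH4)2SO4 = 0.52981 × 132.144 = 70.011 g.

70.01 g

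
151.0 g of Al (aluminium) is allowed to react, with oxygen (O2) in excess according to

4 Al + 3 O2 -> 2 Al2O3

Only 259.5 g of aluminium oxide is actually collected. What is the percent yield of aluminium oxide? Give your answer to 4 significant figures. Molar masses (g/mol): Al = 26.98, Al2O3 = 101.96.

90.95 %

n(Al) = 151.00 g / 26.98 g/mol = 5.5967 mol.
From the equation the Al:Al2O3 mole ratio is 4:2, so n(Al2O3) = 5.5967 × 2/4 = 2.7984 mol.
Mass of Al2O3 = 2.7984 mol × 101.96 g/mol = 285.32 g.
This is the theoretical yield. Percent yield = 259.5 g / 285.32 g × 100% = 90.950%.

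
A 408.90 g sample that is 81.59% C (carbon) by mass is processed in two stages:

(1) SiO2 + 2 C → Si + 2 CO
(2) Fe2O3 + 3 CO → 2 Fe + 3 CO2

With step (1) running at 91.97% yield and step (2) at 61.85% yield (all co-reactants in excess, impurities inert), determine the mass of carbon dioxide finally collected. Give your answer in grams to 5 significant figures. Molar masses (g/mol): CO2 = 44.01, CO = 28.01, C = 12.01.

Pure C = 408.90 × 0.8159 = 333.622 g.
n(C) = 333.622 / 12.01 = 27.7786 mol.
Step 1 (C:CO = 2:2): theoretical n(CO) = 27.7786 mol; at 91.97% yield, n(CO) = 25.5480 mol.
Step 2 (CO:CO2 = 3:3): theoretical n(CO2) = 25.5480 mol, so theoretical mass = 25.5480 × 44.01 = 1124.37 g.
At 61.85% yield, actual mass of CO2 = 1124.37 × 0.6185 = 695.422 g.

695.42 g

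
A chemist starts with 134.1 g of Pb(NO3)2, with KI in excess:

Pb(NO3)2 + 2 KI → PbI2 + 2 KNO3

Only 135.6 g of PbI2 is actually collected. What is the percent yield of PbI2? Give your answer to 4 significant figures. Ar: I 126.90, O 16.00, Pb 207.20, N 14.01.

72.65 %

M(Pb(NO3)2) = 207.20 + 2(14.01) + 6(16.00) = 331.22 g/mol.
M(PbI2) = 207.20 + 2(126.90) = 461.00 g/mol.
n(Pb(NO3)2) = 134.10 g / 331.22 g/mol = 0.40487 mol.
From the equation the Pb(NO3)2:PbI2 mole ratio is 1:1, so n(PbI2) = 0.40487 × 1/1 = 0.40487 mol.
Mass of PbI2 = 0.40487 mol × 461.00 g/mol = 186.64 g.
This is the theoretical yield. Percent yield = 135.6 g / 186.64 g × 100% = 72.652%.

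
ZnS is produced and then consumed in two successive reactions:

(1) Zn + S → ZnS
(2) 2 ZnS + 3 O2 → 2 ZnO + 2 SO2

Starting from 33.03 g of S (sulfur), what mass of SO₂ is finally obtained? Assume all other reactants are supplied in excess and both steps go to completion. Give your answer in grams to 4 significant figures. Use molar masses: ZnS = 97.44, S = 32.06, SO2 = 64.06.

66.00 g

n(S) = 33.030 / 32.06 = 1.0303 mol.
Step 1 gives a 1:1 ratio of S to ZnS, so n(ZnS) = 1.0303 mol.
In step 2 the ZnS:SO2 ratio is 2:2, so n(SO2) = 1.0303 mol.
Mass of SO2 = 1.0303 × 64.06 = 65.998 g.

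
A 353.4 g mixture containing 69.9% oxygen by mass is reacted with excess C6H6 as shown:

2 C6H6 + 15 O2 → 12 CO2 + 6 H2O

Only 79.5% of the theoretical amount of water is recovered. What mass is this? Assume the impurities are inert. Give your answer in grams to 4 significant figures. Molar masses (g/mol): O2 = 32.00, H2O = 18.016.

44.23 g

Pure O2 available = 353.4 g × 0.699 = 247.03 g.
n(O2) = 247.03 g / 32.00 g/mol = 7.7196 mol.
From the equation the O2:H2O mole ratio is 15:6, so n(H2O) = 7.7196 × 6/15 = 3.0878 mol.
Mass of H2O = 3.0878 mol × 18.016 g/mol = 55.630 g.
Actual mass collected = 55.630 g × 0.795 = 44.226 g.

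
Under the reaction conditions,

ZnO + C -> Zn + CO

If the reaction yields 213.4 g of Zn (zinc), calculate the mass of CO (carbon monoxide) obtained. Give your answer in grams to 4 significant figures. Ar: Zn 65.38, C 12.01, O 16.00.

M(Zn) = 65.38 g/mol.
M(CO) = 12.01 + 16.00 = 28.01 g/mol.
n(Zn) = 213.40 g / 65.38 g/mol = 3.2640 mol.
From the equation the Zn:CO mole ratio is 1:1, so n(CO) = 3.2640 × 1/1 = 3.2640 mol.
Mass of CO = 3.2640 mol × 28.01 g/mol = 91.425 g.

91.42 g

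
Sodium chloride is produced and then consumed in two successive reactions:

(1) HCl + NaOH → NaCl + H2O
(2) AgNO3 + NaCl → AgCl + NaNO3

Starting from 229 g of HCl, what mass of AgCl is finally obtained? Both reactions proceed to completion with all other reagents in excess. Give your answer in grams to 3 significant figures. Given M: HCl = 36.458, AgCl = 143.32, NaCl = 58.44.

n(HCl) = 229.0 / 36.458 = 6.281 mol.
Step 1 gives a 1:1 ratio of HCl to NaCl, so n(NaCl) = 6.281 mol.
In step 2 the NaCl:AgCl ratio is 1:1, so n(AgCl) = 6.281 mol.
Mass of AgCl = 6.281 × 143.32 = 900.2 g.

900 g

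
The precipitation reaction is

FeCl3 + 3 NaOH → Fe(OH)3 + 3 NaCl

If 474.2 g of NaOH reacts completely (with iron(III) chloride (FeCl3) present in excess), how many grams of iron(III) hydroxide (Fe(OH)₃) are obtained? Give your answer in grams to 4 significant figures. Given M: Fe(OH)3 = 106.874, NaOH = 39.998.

n(NaOH) = 474.20 g / 39.998 g/mol = 11.856 mol.
From the equation the NaOH:Fe(OH)3 mole ratio is 3:1, so n(Fe(OH)3) = 11.856 × 1/3 = 3.9519 mol.
Mass of Fe(OH)3 = 3.9519 mol × 106.874 g/mol = 422.35 g.

422.4 g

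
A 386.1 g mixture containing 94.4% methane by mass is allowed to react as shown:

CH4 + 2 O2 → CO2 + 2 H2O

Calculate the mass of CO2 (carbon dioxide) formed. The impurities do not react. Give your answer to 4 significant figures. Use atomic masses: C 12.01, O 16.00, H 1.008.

999.9 g

Mass of pure CH4 = 386.1 g × 0.944 = 364.48 g.
M(CH4) = 12.01 + 4(1.008) = 16.042 g/mol.
M(CO2) = 12.01 + 2(16.00) = 44.01 g/mol.
n(CH4) = 364.48 g / 16.042 g/mol = 22.720 mol.
From the equation the CH4:CO2 mole ratio is 1:1, so n(CO2) = 22.720 × 1/1 = 22.720 mol.
Mass of CO2 = 22.720 mol × 44.01 g/mol = 999.92 g.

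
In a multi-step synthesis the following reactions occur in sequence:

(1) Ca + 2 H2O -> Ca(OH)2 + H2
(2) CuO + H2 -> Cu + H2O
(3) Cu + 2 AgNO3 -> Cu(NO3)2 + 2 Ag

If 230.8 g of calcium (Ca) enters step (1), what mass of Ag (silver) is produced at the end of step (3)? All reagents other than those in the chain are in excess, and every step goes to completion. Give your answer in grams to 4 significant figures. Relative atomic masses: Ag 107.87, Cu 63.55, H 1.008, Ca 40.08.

1242 g

M(Ca) = 40.08 g/mol.
M(Ag) = 107.87 g/mol.
n(Ca) = 230.8 / 40.08 = 5.7585 mol.
Reaction (1): Ca→H2 ratio 1:1 ⇒ n(H2) = 5.7585 mol.
Reaction (2): H2→Cu ratio 1:1 ⇒ n(Cu) = 5.7585 mol.
Reaction (3): Cu→Ag ratio 1:2 ⇒ n(Ag) = 11.517 mol.
Mass of Ag = 11.517 × 107.87 = 1242.3 g.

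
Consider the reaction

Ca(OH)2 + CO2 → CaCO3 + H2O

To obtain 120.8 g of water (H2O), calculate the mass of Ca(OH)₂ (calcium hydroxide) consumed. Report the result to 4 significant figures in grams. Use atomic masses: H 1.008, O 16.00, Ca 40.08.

496.8 g

M(H2O) = 2(1.008) + 16.00 = 18.016 g/mol.
M(Ca(OH)2) = 40.08 + 2(16.00) + 2(1.008) = 74.096 g/mol.
n(H2O) = 120.80 g / 18.016 g/mol = 6.7052 mol.
From the equation the H2O:Ca(OH)2 mole ratio is 1:1, so n(Ca(OH)2) = 6.7052 × 1/1 = 6.7052 mol.
Mass of Ca(OH)2 = 6.7052 mol × 74.096 g/mol = 496.82 g.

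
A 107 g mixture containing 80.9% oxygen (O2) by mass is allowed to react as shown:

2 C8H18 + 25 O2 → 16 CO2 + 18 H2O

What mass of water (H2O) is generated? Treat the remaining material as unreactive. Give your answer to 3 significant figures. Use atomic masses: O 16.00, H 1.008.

35.1 g

Mass of pure O2 = 107 g × 0.809 = 86.56 g.
M(O2) = 2(16.00) = 32.00 g/mol.
M(H2O) = 2(1.008) + 16.00 = 18.016 g/mol.
n(O2) = 86.56 g / 32.00 g/mol = 2.705 mol.
From the equation the O2:H2O mole ratio is 25:18, so n(H2O) = 2.705 × 18/25 = 1.948 mol.
Mass of H2O = 1.948 mol × 18.016 g/mol = 35.09 g.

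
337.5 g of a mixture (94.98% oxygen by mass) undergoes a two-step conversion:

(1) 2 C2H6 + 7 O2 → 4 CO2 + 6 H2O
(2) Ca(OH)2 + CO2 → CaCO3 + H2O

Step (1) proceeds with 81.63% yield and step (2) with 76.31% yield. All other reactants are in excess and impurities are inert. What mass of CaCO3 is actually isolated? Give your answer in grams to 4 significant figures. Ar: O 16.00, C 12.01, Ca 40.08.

Pure O2 = 337.5 × 0.9498 = 320.56 g.
M(O2) = 2(16.00) = 32.00 g/mol.
M(CaCO3) = 40.08 + 12.01 + 3(16.00) = 100.09 g/mol.
n(O2) = 320.56 / 32.00 = 10.017 mol.
Step 1 (O2:CO2 = 7:4): theoretical n(CO2) = 5.7242 mol; at 81.63% yield, n(CO2) = 4.6727 mol.
Step 2 (CO2:CaCO3 = 1:1): theoretical n(CaCO3) = 4.6727 mol, so theoretical mass = 4.6727 × 100.09 = 467.69 g.
At 76.31% yield, actual mass of CaCO3 = 467.69 × 0.7631 = 356.89 g.

356.9 g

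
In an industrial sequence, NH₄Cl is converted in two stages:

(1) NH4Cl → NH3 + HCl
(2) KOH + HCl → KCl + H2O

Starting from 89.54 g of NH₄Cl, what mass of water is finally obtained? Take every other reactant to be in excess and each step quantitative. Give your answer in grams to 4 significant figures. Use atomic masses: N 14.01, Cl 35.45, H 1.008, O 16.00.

30.16 g

M(NH4Cl) = 14.01 + 4(1.008) + 35.45 = 53.492 g/mol.
M(H2O) = 2(1.008) + 16.00 = 18.016 g/mol.
n(NH4Cl) = 89.540 / 53.492 = 1.6739 mol.
Step 1 gives a 1:1 ratio of NH4Cl to HCl, so n(HCl) = 1.6739 mol.
In step 2 the HCl:H2O ratio is 1:1, so n(H2O) = 1.6739 mol.
Mass of H2O = 1.6739 × 18.016 = 30.157 g.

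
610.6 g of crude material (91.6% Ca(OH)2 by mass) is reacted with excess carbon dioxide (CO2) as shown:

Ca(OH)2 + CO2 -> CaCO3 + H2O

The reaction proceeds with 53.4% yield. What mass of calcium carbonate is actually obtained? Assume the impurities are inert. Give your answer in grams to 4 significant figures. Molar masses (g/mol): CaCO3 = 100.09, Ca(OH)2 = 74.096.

403.4 g

Pure Ca(OH)2 available = 610.6 g × 0.916 = 559.31 g.
n(Ca(OH)2) = 559.31 g / 74.096 g/mol = 7.5484 mol.
From the equation the Ca(OH)2:CaCO3 mole ratio is 1:1, so n(CaCO3) = 7.5484 × 1/1 = 7.5484 mol.
Mass of CaCO3 = 7.5484 mol × 100.09 g/mol = 755.52 g.
Actual mass collected = 755.52 g × 0.534 = 403.45 g.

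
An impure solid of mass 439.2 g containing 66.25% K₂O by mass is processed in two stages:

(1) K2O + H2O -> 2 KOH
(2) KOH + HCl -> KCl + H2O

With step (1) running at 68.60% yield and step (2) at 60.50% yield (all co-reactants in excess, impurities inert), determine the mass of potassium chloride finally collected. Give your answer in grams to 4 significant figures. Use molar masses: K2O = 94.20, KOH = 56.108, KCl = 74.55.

191.1 g

Pure K2O = 439.2 × 0.6625 = 290.97 g.
n(K2O) = 290.97 / 94.20 = 3.0889 mol.
Step 1 (K2O:KOH = 1:2): theoretical n(KOH) = 6.1777 mol; at 68.60% yield, n(KOH) = 4.2379 mol.
Step 2 (KOH:KCl = 1:1): theoretical n(KCl) = 4.2379 mol, so theoretical mass = 4.2379 × 74.55 = 315.94 g.
At 60.50% yield, actual mass of KCl = 315.94 × 0.6050 = 191.14 g.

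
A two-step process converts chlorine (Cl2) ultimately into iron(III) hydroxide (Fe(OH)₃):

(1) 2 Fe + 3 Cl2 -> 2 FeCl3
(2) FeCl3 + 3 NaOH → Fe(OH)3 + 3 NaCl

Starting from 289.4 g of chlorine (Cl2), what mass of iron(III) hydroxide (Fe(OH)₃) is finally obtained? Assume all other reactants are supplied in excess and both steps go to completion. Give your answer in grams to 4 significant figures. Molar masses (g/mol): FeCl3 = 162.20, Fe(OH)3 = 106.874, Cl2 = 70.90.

290.8 g

n(Cl2) = 289.40 / 70.90 = 4.0818 mol.
Step 1 gives a 3:2 ratio of Cl2 to FeCl3, so n(FeCl3) = 2.7212 mol.
In step 2 the FeCl3:Fe(OH)3 ratio is 1:1, so n(Fe(OH)3) = 2.7212 mol.
Mass of Fe(OH)3 = 2.7212 × 106.874 = 290.83 g.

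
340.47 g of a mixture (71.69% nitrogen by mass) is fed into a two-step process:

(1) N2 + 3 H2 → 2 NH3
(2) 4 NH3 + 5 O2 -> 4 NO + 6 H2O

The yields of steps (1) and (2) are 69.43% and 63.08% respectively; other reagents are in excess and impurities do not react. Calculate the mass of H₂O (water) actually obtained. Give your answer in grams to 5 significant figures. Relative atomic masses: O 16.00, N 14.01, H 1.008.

206.20 g

Pure N2 = 340.47 × 0.7169 = 244.083 g.
M(N2) = 2(14.01) = 28.02 g/mol.
M(H2O) = 2(1.008) + 16.00 = 18.016 g/mol.
n(N2) = 244.083 / 28.02 = 8.71103 mol.
Step 1 (N2:NH3 = 1:2): theoretical n(NH3) = 17.4221 mol; at 69.43% yield, n(NH3) = 12.0961 mol.
Step 2 (NH3:H2O = 4:6): theoretical n(H2O) = 18.1442 mol, so theoretical mass = 18.1442 × 18.016 = 326.886 g.
At 63.08% yield, actual mass of H2O = 326.886 × 0.6308 = 206.200 g.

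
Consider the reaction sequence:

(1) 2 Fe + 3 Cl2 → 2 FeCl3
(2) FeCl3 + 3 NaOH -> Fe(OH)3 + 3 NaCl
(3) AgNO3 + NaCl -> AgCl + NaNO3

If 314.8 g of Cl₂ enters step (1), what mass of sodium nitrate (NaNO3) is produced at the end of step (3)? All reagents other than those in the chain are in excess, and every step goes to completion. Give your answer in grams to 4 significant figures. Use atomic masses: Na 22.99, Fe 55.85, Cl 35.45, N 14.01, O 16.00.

754.8 g

M(Cl2) = 2(35.45) = 70.90 g/mol.
M(NaNO3) = 22.99 + 14.01 + 3(16.00) = 85.00 g/mol.
n(Cl2) = 314.8 / 70.90 = 4.4401 mol.
Reaction (1): Cl2→FeCl3 ratio 3:2 ⇒ n(FeCl3) = 2.9600 mol.
Reaction (2): FeCl3→NaCl ratio 1:3 ⇒ n(NaCl) = 8.8801 mol.
Reaction (3): NaCl→NaNO3 ratio 1:1 ⇒ n(NaNO3) = 8.8801 mol.
Mass of NaNO3 = 8.8801 × 85.00 = 754.81 g.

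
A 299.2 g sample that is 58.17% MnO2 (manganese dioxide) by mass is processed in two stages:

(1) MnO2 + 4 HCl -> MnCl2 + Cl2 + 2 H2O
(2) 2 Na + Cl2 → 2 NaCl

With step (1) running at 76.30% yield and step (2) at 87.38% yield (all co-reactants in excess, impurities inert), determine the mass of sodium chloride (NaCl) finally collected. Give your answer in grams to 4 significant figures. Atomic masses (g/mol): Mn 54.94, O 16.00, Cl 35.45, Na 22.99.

156.0 g

Pure MnO2 = 299.2 × 0.5817 = 174.04 g.
M(MnO2) = 54.94 + 2(16.00) = 86.94 g/mol.
M(NaCl) = 22.99 + 35.45 = 58.44 g/mol.
n(MnO2) = 174.04 / 86.94 = 2.0019 mol.
Step 1 (MnO2:Cl2 = 1:1): theoretical n(Cl2) = 2.0019 mol; at 76.30% yield, n(Cl2) = 1.5274 mol.
Step 2 (Cl2:NaCl = 1:2): theoretical n(NaCl) = 3.0549 mol, so theoretical mass = 3.0549 × 58.44 = 178.53 g.
At 87.38% yield, actual mass of NaCl = 178.53 × 0.8738 = 156.00 g.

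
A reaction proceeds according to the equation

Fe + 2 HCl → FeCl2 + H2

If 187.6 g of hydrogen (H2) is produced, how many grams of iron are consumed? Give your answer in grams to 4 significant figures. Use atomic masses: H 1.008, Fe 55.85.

M(H2) = 2(1.008) = 2.016 g/mol.
M(Fe) = 55.85 g/mol.
n(H2) = 187.60 g / 2.016 g/mol = 93.056 mol.
From the equation the H2:Fe mole ratio is 1:1, so n(Fe) = 93.056 × 1/1 = 93.056 mol.
Mass of Fe = 93.056 mol × 55.85 g/mol = 5197.2 g.

5197 g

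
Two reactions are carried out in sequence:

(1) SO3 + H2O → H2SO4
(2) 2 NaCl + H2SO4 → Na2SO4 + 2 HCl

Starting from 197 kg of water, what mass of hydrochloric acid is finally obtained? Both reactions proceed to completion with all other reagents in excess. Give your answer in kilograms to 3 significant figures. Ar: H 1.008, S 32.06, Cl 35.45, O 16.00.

797 kg

M(H2O) = 2(1.008) + 16.00 = 18.016 g/mol.
M(HCl) = 1.008 + 35.45 = 36.458 g/mol.
197 kg = 197000 g.
n(H2O) = 197000 / 18.016 = 10930 mol.
Step 1 gives a 1:1 ratio of H2O to H2SO4, so n(H2SO4) = 10930 mol.
In step 2 the H2SO4:HCl ratio is 1:2, so n(HCl) = 21870 mol.
Mass of HCl = 21870 × 36.458 = 797300 g = 797 kg.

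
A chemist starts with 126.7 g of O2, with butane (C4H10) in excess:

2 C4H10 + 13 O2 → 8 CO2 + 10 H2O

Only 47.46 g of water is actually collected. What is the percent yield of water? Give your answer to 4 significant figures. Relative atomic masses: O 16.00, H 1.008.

86.49 %

M(O2) = 2(16.00) = 32.00 g/mol.
M(H2O) = 2(1.008) + 16.00 = 18.016 g/mol.
n(O2) = 126.70 g / 32.00 g/mol = 3.9594 mol.
From the equation the O2:H2O mole ratio is 13:10, so n(H2O) = 3.9594 × 10/13 = 3.0457 mol.
Mass of H2O = 3.0457 mol × 18.016 g/mol = 54.871 g.
This is the theoretical yield. Percent yield = 47.46 g / 54.871 g × 100% = 86.494%.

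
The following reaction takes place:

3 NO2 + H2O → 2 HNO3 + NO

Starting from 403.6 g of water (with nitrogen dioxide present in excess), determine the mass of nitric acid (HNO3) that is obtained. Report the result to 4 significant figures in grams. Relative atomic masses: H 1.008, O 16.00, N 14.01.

2823 g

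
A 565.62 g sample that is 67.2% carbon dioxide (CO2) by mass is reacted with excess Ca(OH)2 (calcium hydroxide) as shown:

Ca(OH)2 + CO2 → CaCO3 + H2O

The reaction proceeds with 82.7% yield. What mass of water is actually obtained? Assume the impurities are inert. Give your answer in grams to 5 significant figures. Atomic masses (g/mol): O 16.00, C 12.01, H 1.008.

Pure CO2 available = 565.62 g × 0.672 = 380.097 g.
M(CO2) = 12.01 + 2(16.00) = 44.01 g/mol.
M(H2O) = 2(1.008) + 16.00 = 18.016 g/mol.
n(CO2) = 380.097 g / 44.01 g/mol = 8.63660 mol.
From the equation the CO2:H2O mole ratio is 1:1, so n(H2O) = 8.63660 × 1/1 = 8.63660 mol.
Mass of H2O = 8.63660 mol × 18.016 g/mol = 155.597 g.
Actual mass collected = 155.597 g × 0.827 = 128.679 g.

128.68 g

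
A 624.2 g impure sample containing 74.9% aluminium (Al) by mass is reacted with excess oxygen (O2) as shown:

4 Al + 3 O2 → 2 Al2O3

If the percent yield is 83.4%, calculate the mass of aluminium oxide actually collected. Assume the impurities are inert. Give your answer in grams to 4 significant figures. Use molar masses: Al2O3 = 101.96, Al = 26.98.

Pure Al available = 624.2 g × 0.749 = 467.53 g.
n(Al) = 467.53 g / 26.98 g/mol = 17.329 mol.
From the equation the Al:Al2O3 mole ratio is 4:2, so n(Al2O3) = 17.329 × 2/4 = 8.6643 mol.
Mass of Al2O3 = 8.6643 mol × 101.96 g/mol = 883.41 g.
Actual mass collected = 883.41 g × 0.834 = 736.77 g.

736.8 g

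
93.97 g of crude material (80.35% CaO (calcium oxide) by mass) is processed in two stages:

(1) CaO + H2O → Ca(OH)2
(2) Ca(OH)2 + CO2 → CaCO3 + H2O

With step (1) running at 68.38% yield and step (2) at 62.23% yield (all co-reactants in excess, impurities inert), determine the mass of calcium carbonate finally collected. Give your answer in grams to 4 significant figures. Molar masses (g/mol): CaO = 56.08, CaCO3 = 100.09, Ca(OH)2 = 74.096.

57.34 g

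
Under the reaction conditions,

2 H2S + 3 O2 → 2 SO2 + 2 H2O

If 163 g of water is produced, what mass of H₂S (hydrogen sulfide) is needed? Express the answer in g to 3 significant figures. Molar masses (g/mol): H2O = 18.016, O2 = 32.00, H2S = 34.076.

308 g

n(H2O) = 163.0 g / 18.016 g/mol = 9.048 mol.
From the equation the H2O:H2S mole ratio is 2:2, so n(H2S) = 9.048 × 2/2 = 9.048 mol.
Mass of H2S = 9.048 mol × 34.076 g/mol = 308.3 g.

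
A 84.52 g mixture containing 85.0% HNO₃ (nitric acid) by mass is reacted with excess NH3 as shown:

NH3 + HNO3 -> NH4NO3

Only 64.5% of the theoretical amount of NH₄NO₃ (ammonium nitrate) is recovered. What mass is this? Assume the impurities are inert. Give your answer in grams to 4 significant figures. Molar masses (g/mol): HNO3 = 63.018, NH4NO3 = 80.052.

58.86 g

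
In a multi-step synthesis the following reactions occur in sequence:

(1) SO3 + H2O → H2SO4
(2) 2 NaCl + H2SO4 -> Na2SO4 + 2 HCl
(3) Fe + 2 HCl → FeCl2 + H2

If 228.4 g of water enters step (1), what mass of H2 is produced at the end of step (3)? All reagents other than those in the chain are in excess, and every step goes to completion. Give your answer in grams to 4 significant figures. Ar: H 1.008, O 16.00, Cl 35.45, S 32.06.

25.56 g

M(H2O) = 2(1.008) + 16.00 = 18.016 g/mol.
M(H2) = 2(1.008) = 2.016 g/mol.
n(H2O) = 228.4 / 18.016 = 12.678 mol.
Reaction (1): H2O→H2SO4 ratio 1:1 ⇒ n(H2SO4) = 12.678 mol.
Reaction (2): H2SO4→HCl ratio 1:2 ⇒ n(HCl) = 25.355 mol.
Reaction (3): HCl→H2 ratio 2:1 ⇒ n(H2) = 12.678 mol.
Mass of H2 = 12.678 × 2.016 = 25.558 g.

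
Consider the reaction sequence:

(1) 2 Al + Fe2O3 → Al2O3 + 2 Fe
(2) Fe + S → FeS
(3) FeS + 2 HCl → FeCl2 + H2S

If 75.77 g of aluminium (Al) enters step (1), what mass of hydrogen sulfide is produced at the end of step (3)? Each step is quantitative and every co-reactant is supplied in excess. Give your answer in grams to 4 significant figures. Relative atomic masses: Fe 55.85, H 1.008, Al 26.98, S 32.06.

95.70 g

M(Al) = 26.98 g/mol.
M(H2S) = 2(1.008) + 32.06 = 34.076 g/mol.
n(Al) = 75.77 / 26.98 = 2.8084 mol.
Reaction (1): Al→Fe ratio 2:2 ⇒ n(Fe) = 2.8084 mol.
Reaction (2): Fe→FeS ratio 1:1 ⇒ n(FeS) = 2.8084 mol.
Reaction (3): FeS→H2S ratio 1:1 ⇒ n(H2S) = 2.8084 mol.
Mass of H2S = 2.8084 × 34.076 = 95.698 g.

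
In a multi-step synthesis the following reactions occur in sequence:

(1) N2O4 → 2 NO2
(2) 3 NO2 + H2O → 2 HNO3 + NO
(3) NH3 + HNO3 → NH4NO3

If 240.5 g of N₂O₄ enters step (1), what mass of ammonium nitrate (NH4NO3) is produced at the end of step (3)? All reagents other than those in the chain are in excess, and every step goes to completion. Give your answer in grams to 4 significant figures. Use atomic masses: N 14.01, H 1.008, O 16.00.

M(N2O4) = 2(14.01) + 4(16.00) = 92.02 g/mol.
M(NH4NO3) = 2(14.01) + 4(1.008) + 3(16.00) = 80.052 g/mol.
n(N2O4) = 240.5 / 92.02 = 2.6136 mol.
Reaction (1): N2O4→NO2 ratio 1:2 ⇒ n(NO2) = 5.2271 mol.
Reaction (2): NO2→HNO3 ratio 3:2 ⇒ n(HNO3) = 3.4847 mol.
Reaction (3): HNO3→NH4NO3 ratio 1:1 ⇒ n(NH4NO3) = 3.4847 mol.
Mass of NH4NO3 = 3.4847 × 80.052 = 278.96 g.

279.0 g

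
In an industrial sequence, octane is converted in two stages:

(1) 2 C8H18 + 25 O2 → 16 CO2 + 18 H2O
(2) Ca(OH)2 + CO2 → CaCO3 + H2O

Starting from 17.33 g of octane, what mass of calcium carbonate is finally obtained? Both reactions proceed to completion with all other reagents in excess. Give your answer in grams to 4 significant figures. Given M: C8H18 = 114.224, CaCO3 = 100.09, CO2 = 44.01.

121.5 g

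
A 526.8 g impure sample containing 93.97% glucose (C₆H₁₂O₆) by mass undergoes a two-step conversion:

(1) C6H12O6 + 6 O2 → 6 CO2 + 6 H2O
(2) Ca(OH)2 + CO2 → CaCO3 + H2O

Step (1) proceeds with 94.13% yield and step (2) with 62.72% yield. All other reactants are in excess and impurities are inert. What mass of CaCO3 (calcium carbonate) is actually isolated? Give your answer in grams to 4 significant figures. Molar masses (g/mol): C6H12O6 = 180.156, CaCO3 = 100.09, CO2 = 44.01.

Pure C6H12O6 = 526.8 × 0.9397 = 495.03 g.
n(C6H12O6) = 495.03 / 180.156 = 2.7478 mol.
Step 1 (C6H12O6:CO2 = 1:6): theoretical n(CO2) = 16.487 mol; at 94.13% yield, n(CO2) = 15.519 mol.
Step 2 (CO2:CaCO3 = 1:1): theoretical n(CaCO3) = 15.519 mol, so theoretical mass = 15.519 × 100.09 = 1553.3 g.
At 62.72% yield, actual mass of CaCO3 = 1553.3 × 0.6272 = 974.23 g.

974.2 g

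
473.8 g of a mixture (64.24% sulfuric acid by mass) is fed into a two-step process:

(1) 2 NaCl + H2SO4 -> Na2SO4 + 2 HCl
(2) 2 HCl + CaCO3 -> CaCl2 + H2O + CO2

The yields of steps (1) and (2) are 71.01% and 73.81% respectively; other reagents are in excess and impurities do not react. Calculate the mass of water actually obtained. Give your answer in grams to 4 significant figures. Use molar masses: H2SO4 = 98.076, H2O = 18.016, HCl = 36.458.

29.30 g

Pure H2SO4 = 473.8 × 0.6424 = 304.37 g.
n(H2SO4) = 304.37 / 98.076 = 3.1034 mol.
Step 1 (H2SO4:HCl = 1:2): theoretical n(HCl) = 6.2068 mol; at 71.01% yield, n(HCl) = 4.4074 mol.
Step 2 (HCl:H2O = 2:1): theoretical n(H2O) = 2.2037 mol, so theoretical mass = 2.2037 × 18.016 = 39.702 g.
At 73.81% yield, actual mass of H2O = 39.702 × 0.7381 = 29.304 g.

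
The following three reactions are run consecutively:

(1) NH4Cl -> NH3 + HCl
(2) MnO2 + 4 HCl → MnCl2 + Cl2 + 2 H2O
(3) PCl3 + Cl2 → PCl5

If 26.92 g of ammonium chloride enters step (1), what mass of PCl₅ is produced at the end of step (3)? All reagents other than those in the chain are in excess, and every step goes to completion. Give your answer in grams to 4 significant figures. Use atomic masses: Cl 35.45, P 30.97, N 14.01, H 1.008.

M(NH4Cl) = 14.01 + 4(1.008) + 35.45 = 53.492 g/mol.
M(PCl5) = 30.97 + 5(35.45) = 208.22 g/mol.
n(NH4Cl) = 26.92 / 53.492 = 0.50325 mol.
Reaction (1): NH4Cl→HCl ratio 1:1 ⇒ n(HCl) = 0.50325 mol.
Reaction (2): HCl→Cl2 ratio 4:1 ⇒ n(Cl2) = 0.12581 mol.
Reaction (3): Cl2→PCl5 ratio 1:1 ⇒ n(PCl5) = 0.12581 mol.
Mass of PCl5 = 0.12581 × 208.22 = 26.197 g.

26.20 g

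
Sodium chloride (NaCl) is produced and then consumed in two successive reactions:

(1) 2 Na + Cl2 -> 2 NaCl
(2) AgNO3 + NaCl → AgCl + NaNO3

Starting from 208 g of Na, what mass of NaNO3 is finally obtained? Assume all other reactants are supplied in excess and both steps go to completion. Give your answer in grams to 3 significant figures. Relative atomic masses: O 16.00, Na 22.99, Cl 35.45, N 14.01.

M(Na) = 22.99 g/mol.
M(NaNO3) = 22.99 + 14.01 + 3(16.00) = 85.00 g/mol.
n(Na) = 208.0 / 22.99 = 9.047 mol.
Step 1 gives a 2:2 ratio of Na to NaCl, so n(NaCl) = 9.047 mol.
In step 2 the NaCl:NaNO3 ratio is 1:1, so n(NaNO3) = 9.047 mol.
Mass of NaNO3 = 9.047 × 85.00 = 769.0 g.

769 g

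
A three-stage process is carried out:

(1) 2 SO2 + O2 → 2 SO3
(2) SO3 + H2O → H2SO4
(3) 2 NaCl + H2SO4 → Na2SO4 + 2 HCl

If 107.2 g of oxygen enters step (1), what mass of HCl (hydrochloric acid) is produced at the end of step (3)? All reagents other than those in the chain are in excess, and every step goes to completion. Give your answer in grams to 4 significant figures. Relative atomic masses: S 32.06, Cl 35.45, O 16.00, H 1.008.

M(O2) = 2(16.00) = 32.00 g/mol.
M(HCl) = 1.008 + 35.45 = 36.458 g/mol.
n(O2) = 107.2 / 32.00 = 3.3500 mol.
Reaction (1): O2→SO3 ratio 1:2 ⇒ n(SO3) = 6.7000 mol.
Reaction (2): SO3→H2SO4 ratio 1:1 ⇒ n(H2SO4) = 6.7000 mol.
Reaction (3): H2SO4→HCl ratio 1:2 ⇒ n(HCl) = 13.400 mol.
Mass of HCl = 13.400 × 36.458 = 488.54 g.

488.5 g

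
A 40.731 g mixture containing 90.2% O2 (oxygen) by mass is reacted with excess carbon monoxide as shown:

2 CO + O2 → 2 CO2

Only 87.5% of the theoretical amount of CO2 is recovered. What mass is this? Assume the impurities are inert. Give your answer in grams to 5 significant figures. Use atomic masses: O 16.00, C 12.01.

88.424 g

Pure O2 available = 40.731 g × 0.902 = 36.7394 g.
M(O2) = 2(16.00) = 32.00 g/mol.
M(CO2) = 12.01 + 2(16.00) = 44.01 g/mol.
n(O2) = 36.7394 g / 32.00 g/mol = 1.14811 mol.
From the equation the O2:CO2 mole ratio is 1:2, so n(CO2) = 1.14811 × 2/1 = 2.29621 mol.
Mass of CO2 = 2.29621 mol × 44.01 g/mol = 101.056 g.
Actual mass collected = 101.056 g × 0.875 = 88.4242 g.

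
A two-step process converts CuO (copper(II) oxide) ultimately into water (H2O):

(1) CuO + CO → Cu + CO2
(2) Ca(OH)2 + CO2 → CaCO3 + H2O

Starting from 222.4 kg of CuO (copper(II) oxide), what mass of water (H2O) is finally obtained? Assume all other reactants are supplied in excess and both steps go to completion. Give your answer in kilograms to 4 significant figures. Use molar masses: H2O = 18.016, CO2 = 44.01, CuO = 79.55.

50.37 kg

222.4 kg = 222400 g.
n(CuO) = 222400 / 79.55 = 2795.7 mol.
Step 1 gives a 1:1 ratio of CuO to CO2, so n(CO2) = 2795.7 mol.
In step 2 the CO2:H2O ratio is 1:1, so n(H2O) = 2795.7 mol.
Mass of H2O = 2795.7 × 18.016 = 50368 g = 50.37 kg.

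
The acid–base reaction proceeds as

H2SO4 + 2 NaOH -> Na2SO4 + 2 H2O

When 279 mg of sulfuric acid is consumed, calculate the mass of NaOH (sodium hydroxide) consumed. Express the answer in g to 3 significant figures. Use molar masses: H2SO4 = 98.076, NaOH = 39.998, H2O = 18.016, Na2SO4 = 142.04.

0.228 g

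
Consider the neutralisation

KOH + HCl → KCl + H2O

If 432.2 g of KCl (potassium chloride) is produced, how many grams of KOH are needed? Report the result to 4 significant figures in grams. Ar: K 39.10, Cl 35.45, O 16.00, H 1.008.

M(KCl) = 39.10 + 35.45 = 74.55 g/mol.
M(KOH) = 39.10 + 16.00 + 1.008 = 56.108 g/mol.
n(KCl) = 432.20 g / 74.55 g/mol = 5.7975 mol.
From the equation the KCl:KOH mole ratio is 1:1, so n(KOH) = 5.7975 × 1/1 = 5.7975 mol.
Mass of KOH = 5.7975 mol × 56.108 g/mol = 325.28 g.

325.3 g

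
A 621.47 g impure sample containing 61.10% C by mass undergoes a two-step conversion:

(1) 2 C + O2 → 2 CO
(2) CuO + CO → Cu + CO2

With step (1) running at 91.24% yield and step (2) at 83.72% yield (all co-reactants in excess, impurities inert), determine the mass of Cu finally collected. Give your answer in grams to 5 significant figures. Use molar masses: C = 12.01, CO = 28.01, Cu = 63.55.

1534.8 g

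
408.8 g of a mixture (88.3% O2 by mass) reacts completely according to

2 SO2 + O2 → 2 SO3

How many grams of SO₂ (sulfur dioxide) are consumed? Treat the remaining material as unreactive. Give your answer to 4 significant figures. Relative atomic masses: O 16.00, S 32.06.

Mass of pure O2 = 408.8 g × 0.883 = 360.97 g.
M(O2) = 2(16.00) = 32.00 g/mol.
M(SO2) = 32.06 + 2(16.00) = 64.06 g/mol.
n(O2) = 360.97 g / 32.00 g/mol = 11.280 mol.
From the equation the O2:SO2 mole ratio is 1:2, so n(SO2) = 11.280 × 2/1 = 22.561 mol.
Mass of SO2 = 22.561 mol × 64.06 g/mol = 1445.2 g.

1445 g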